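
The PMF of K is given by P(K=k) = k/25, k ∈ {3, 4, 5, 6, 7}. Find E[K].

5.4

E[K] = Σ k·P(K=k)
 = 3·3/25 + 4·4/25 + 5·1/5 + 6·6/25 + 7·7/25
 = 9/25 + 16/25 + 1 + 36/25 + 49/25
 = 27/5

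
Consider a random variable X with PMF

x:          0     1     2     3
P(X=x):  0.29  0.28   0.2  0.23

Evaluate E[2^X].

E[2^X] = Σ 2^x·P(X=x)
 = 1·0.29 + 2·0.28 + 4·0.2 + 8·0.23
 = 0.29 + 0.56 + 0.8 + 1.84
 = 3.49

3.49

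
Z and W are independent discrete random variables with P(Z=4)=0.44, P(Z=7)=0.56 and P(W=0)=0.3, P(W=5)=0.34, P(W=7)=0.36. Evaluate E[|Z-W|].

2.7096

E[|Z-W|] = Σ_z Σ_w |z-w| · P(Z=z)P(W=w)
 = 4·0.132 + 1·0.1496 + 3·0.1584 + 7·0.168 + 2·0.1904 + 0·0.2016
 = 0.528 + 0.1496 + 0.4752 + 1.176 + 0.3808 + 0
 = 2.7096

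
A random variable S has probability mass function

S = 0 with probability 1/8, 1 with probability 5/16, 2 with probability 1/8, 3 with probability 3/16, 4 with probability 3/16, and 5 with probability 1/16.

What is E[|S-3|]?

E[|S-3|] = Σ |s-3|·P(S=s)
 = 3·1/8 + 2·5/16 + 1·1/8 + 0·3/16 + 1·3/16 + 2·1/16
 = 3/8 + 5/8 + 1/8 + 0 + 3/16 + 1/8
 = 23/16

1.4375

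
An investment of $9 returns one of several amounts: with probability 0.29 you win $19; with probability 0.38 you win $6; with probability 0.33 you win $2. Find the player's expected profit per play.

-0.55

E[payout] = 19·0.29 + 6·0.38 + 2·0.33
 = 5.51 + 2.28 + 0.66
 = 8.45
Net = 8.45 - 9 = -0.55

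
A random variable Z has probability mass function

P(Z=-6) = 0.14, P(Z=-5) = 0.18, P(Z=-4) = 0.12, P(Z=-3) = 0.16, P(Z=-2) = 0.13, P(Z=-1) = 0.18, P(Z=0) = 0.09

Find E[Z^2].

13.6

E[Z^2] = Σ z^2·P(Z=z)
 = 36·0.14 + 25·0.18 + 16·0.12 + 9·0.16 + 4·0.13 + 1·0.18 + 0·0.09
 = 5.04 + 4.5 + 1.92 + 1.44 + 0.52 + 0.18 + 0
 = 13.6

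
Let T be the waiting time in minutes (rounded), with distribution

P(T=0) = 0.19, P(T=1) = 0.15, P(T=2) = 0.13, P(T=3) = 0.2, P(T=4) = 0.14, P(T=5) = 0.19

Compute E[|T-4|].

1.86

E[|T-4|] = Σ |t-4|·P(T=t)
 = 4·0.19 + 3·0.15 + 2·0.13 + 1·0.2 + 0·0.14 + 1·0.19
 = 0.76 + 0.45 + 0.26 + 0.2 + 0 + 0.19
 = 1.86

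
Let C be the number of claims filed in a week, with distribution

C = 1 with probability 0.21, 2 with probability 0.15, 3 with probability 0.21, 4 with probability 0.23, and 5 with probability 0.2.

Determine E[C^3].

E[C^3] = Σ c^3·P(C=c)
 = 1·0.21 + 8·0.15 + 27·0.21 + 64·0.23 + 125·0.2
 = 0.21 + 1.2 + 5.67 + 14.72 + 25
 = 46.8

46.8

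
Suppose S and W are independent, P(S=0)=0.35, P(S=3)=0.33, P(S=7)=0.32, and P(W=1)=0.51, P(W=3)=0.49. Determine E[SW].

6.3954

E[SW] = Σ_s Σ_w sw · P(S=s)P(W=w)
 = 0·0.1785 + 0·0.1715 + 3·0.1683 + 9·0.1617 + 7·0.1632 + 21·0.1568
 = 0 + 0 + 0.5049 + 1.4553 + 1.1424 + 3.2928
 = 6.3954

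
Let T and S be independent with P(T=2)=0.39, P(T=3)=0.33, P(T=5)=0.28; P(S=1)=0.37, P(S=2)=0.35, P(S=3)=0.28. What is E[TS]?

6.0547

E[TS] = Σ_t Σ_s ts · P(T=t)P(S=s)
 = 2·0.1443 + 4·0.1365 + 6·0.1092 + 3·0.1221 + 6·0.1155 + 9·0.0924 + 5·0.1036 + 10·0.098 + 15·0.0784
 = 0.2886 + 0.546 + 0.6552 + 0.3663 + 0.693 + 0.8316 + 0.518 + 0.98 + 1.176
 = 6.0547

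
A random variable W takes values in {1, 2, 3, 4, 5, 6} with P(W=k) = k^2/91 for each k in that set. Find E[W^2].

25

E[W^2] = Σ w^2·P(W=w)
 = 1·1/91 + 4·4/91 + 9·9/91 + 16·16/91 + 25·25/91 + 36·36/91
 = 1/91 + 16/91 + 81/91 + 256/91 + 625/91 + 1296/91
 = 25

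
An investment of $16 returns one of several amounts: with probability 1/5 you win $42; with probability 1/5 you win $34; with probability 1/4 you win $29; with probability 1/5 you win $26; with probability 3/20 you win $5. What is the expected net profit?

E[payout] = 42·1/5 + 34·1/5 + 29·1/4 + 26·1/5 + 5·3/20
 = 42/5 + 34/5 + 29/4 + 26/5 + 3/4
 = 142/5
Net = 142/5 - 16 = 62/5

12.4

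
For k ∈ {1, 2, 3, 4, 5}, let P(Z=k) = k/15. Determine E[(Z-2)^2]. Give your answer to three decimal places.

E[(Z-2)^2] = Σ (z-2)^2·P(Z=z)
 = 1·1/15 + 0·2/15 + 1·1/5 + 4·4/15 + 9·1/3
 = 1/15 + 0 + 1/5 + 16/15 + 3
 = 13/3

4.333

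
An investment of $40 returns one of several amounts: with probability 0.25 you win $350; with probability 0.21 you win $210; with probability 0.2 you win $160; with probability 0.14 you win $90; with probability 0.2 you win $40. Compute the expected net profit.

E[payout] = 350·0.25 + 210·0.21 + 160·0.2 + 90·0.14 + 40·0.2
 = 87.5 + 44.1 + 32 + 12.6 + 8
 = 184.2
Net = 184.2 - 40 = 144.2

144.2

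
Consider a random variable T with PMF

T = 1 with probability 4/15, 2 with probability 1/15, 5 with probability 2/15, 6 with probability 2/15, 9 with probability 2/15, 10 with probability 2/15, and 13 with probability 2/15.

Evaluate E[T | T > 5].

9.5

P(T > 5) = 2/15 + 2/15 + 2/15 + 2/15 = 8/15.
E[T | T > 5] = [6·2/15 + 9·2/15 + 10·2/15 + 13·2/15] / (8/15)
 = 76/15 / (8/15)
 = 19/2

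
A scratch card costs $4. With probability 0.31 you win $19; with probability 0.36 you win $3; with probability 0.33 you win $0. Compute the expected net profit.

E[payout] = 19·0.31 + 3·0.36 + 0·0.33
 = 5.89 + 1.08 + 0
 = 6.97
Net = 6.97 - 4 = 2.97

2.97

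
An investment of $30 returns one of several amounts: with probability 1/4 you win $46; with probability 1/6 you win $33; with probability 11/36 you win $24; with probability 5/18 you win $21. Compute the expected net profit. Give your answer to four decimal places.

E[payout] = 46·1/4 + 33·1/6 + 24·11/36 + 21·5/18
 = 23/2 + 11/2 + 22/3 + 35/6
 = 181/6
Net = 181/6 - 30 = 1/6

0.1667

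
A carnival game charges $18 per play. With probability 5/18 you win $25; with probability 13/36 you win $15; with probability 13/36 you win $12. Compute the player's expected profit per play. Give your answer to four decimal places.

-1.3056

E[payout] = 25·5/18 + 15·13/36 + 12·13/36
 = 125/18 + 65/12 + 13/3
 = 601/36
Net = 601/36 - 18 = -47/36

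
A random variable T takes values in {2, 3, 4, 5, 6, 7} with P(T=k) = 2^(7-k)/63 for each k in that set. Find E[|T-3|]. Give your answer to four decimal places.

E[|T-3|] = Σ |t-3|·P(T=t)
 = 1·32/63 + 0·16/63 + 1·8/63 + 2·4/63 + 3·2/63 + 4·1/63
 = 32/63 + 0 + 8/63 + 8/63 + 2/21 + 4/63
 = 58/63

0.9206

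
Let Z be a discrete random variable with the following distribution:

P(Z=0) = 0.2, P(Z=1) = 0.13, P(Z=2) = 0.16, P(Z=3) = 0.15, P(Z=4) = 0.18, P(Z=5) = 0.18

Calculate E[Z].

E[Z] = Σ z·P(Z=z)
 = 0·0.2 + 1·0.13 + 2·0.16 + 3·0.15 + 4·0.18 + 5·0.18
 = 0 + 0.13 + 0.32 + 0.45 + 0.72 + 0.9
 = 2.52

2.52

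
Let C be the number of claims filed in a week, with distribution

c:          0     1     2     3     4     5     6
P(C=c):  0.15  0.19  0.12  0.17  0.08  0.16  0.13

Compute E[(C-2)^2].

E[(C-2)^2] = Σ (c-2)^2·P(C=c)
 = 4·0.15 + 1·0.19 + 0·0.12 + 1·0.17 + 4·0.08 + 9·0.16 + 16·0.13
 = 0.6 + 0.19 + 0 + 0.17 + 0.32 + 1.44 + 2.08
 = 4.8

4.8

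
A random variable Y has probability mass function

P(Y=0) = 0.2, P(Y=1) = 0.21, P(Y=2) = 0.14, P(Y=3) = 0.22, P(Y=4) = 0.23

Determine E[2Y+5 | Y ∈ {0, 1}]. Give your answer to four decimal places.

P(Y ∈ {0, 1}) = 0.2 + 0.21 = 0.41.
E[2Y+5 | Y ∈ {0, 1}] = [5·0.2 + 7·0.21] / 0.41
 = 2.47 / 0.41
 = 247/41

6.0244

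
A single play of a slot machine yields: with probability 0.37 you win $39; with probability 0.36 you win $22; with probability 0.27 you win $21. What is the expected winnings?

E[payout] = 39·0.37 + 22·0.36 + 21·0.27
 = 14.43 + 7.92 + 5.67
 = 28.02

28.02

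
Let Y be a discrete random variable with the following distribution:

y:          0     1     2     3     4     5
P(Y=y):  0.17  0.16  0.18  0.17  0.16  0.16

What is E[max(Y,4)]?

E[max(Y,4)] = Σ max(y,4)·P(Y=y)
 = 4·0.17 + 4·0.16 + 4·0.18 + 4·0.17 + 4·0.16 + 5·0.16
 = 0.68 + 0.64 + 0.72 + 0.68 + 0.64 + 0.8
 = 4.16

4.16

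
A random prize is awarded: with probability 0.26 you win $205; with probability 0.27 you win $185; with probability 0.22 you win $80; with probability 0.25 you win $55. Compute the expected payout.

134.6

E[payout] = 205·0.26 + 185·0.27 + 80·0.22 + 55·0.25
 = 53.3 + 49.95 + 17.6 + 13.75
 = 134.6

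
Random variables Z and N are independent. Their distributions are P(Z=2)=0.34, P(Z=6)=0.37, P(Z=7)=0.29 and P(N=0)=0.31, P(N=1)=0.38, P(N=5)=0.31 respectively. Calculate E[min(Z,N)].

1.6138

E[min(Z,N)] = Σ_z Σ_n min(z,n) · P(Z=z)P(N=n)
 = 0·0.1054 + 1·0.1292 + 2·0.1054 + 0·0.1147 + 1·0.1406 + 5·0.1147 + 0·0.0899 + 1·0.1102 + 5·0.0899
 = 0 + 0.1292 + 0.2108 + 0 + 0.1406 + 0.5735 + 0 + 0.1102 + 0.4495
 = 1.6138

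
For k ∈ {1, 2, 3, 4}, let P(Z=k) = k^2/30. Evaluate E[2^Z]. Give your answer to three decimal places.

E[2^Z] = Σ 2^z·P(Z=z)
 = 2·1/30 + 4·2/15 + 8·3/10 + 16·8/15
 = 1/15 + 8/15 + 12/5 + 128/15
 = 173/15

11.533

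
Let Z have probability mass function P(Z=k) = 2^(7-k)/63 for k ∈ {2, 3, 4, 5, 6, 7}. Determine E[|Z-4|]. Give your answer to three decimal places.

1.444

E[|Z-4|] = Σ |z-4|·P(Z=z)
 = 2·32/63 + 1·16/63 + 0·8/63 + 1·4/63 + 2·2/63 + 3·1/63
 = 64/63 + 16/63 + 0 + 4/63 + 4/63 + 1/21
 = 13/9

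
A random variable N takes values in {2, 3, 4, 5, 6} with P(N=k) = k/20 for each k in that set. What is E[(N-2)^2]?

8

E[(N-2)^2] = Σ (n-2)^2·P(N=n)
 = 0·1/10 + 1·3/20 + 4·1/5 + 9·1/4 + 16·3/10
 = 0 + 3/20 + 4/5 + 9/4 + 24/5
 = 8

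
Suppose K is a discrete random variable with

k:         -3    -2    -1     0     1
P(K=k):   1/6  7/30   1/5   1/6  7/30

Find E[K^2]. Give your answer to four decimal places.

E[K^2] = Σ k^2·P(K=k)
 = 9·1/6 + 4·7/30 + 1·1/5 + 0·1/6 + 1·7/30
 = 3/2 + 14/15 + 1/5 + 0 + 7/30
 = 43/15

2.8667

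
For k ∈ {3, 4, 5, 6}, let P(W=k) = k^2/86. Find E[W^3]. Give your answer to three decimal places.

E[W^3] = Σ w^3·P(W=w)
 = 27·9/86 + 64·8/43 + 125·25/86 + 216·18/43
 = 243/86 + 512/43 + 3125/86 + 3888/43
 = 6084/43

141.488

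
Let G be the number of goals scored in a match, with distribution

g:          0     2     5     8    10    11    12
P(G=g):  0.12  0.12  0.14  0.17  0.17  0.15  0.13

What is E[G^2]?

E[G^2] = Σ g^2·P(G=g)
 = 0·0.12 + 4·0.12 + 25·0.14 + 64·0.17 + 100·0.17 + 121·0.15 + 144·0.13
 = 0 + 0.48 + 3.5 + 10.88 + 17 + 18.15 + 18.72
 = 68.73

68.73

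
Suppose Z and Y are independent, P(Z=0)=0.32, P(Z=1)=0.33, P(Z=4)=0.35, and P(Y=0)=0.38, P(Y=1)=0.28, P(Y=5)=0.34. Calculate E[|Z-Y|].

2.1528

E[|Z-Y|] = Σ_z Σ_y |z-y| · P(Z=z)P(Y=y)
 = 0·0.1216 + 1·0.0896 + 5·0.1088 + 1·0.1254 + 0·0.0924 + 4·0.1122 + 4·0.133 + 3·0.098 + 1·0.119
 = 0 + 0.0896 + 0.544 + 0.1254 + 0 + 0.4488 + 0.532 + 0.294 + 0.119
 = 2.1528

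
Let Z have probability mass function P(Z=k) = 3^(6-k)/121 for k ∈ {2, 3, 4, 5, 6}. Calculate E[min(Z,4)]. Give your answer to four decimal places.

E[min(Z,4)] = Σ min(z,4)·P(Z=z)
 = 2·81/121 + 3·27/121 + 4·9/121 + 4·3/121 + 4·1/121
 = 162/121 + 81/121 + 36/121 + 12/121 + 4/121
 = 295/121

2.4380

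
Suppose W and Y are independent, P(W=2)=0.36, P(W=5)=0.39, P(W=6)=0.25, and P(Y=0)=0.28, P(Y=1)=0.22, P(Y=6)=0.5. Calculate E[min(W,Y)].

E[min(W,Y)] = Σ_w Σ_y min(w,y) · P(W=w)P(Y=y)
 = 0·0.1008 + 1·0.0792 + 2·0.18 + 0·0.1092 + 1·0.0858 + 5·0.195 + 0·0.07 + 1·0.055 + 6·0.125
 = 0 + 0.0792 + 0.36 + 0 + 0.0858 + 0.975 + 0 + 0.055 + 0.75
 = 2.305

2.305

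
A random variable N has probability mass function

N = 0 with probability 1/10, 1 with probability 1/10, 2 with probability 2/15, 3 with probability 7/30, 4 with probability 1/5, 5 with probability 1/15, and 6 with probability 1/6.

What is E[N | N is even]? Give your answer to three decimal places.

P(N is even) = 1/10 + 2/15 + 1/5 + 1/6 = 3/5.
E[N | N is even] = [0·1/10 + 2·2/15 + 4·1/5 + 6·1/6] / (3/5)
 = 31/15 / (3/5)
 = 31/9

3.444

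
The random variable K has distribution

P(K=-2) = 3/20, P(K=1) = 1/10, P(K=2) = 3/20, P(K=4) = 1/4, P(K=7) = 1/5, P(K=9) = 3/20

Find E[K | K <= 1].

P(K <= 1) = 3/20 + 1/10 = 1/4.
E[K | K <= 1] = [(-2)·3/20 + 1·1/10] / (1/4)
 = -1/5 / (1/4)
 = -4/5

-0.8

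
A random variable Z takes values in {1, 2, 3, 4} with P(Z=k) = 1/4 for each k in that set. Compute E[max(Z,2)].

E[max(Z,2)] = Σ max(z,2)·P(Z=z)
 = 2·1/4 + 2·1/4 + 3·1/4 + 4·1/4
 = 1/2 + 1/2 + 3/4 + 1
 = 11/4

2.75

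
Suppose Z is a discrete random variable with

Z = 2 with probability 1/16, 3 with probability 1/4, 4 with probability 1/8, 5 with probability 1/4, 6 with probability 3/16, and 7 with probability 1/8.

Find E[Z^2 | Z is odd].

23.4

P(Z is odd) = 1/4 + 1/4 + 1/8 = 5/8.
E[Z^2 | Z is odd] = [9·1/4 + 25·1/4 + 49·1/8] / (5/8)
 = 117/8 / (5/8)
 = 117/5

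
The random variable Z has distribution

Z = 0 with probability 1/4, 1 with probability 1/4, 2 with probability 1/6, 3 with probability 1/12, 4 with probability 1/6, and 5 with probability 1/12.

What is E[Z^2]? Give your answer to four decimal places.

E[Z^2] = Σ z^2·P(Z=z)
 = 0·1/4 + 1·1/4 + 4·1/6 + 9·1/12 + 16·1/6 + 25·1/12
 = 0 + 1/4 + 2/3 + 3/4 + 8/3 + 25/12
 = 77/12

6.4167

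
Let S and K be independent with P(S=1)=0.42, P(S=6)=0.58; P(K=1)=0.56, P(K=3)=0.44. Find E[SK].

E[SK] = Σ_s Σ_k sk · P(S=s)P(K=k)
 = 1·0.2352 + 3·0.1848 + 6·0.3248 + 18·0.2552
 = 0.2352 + 0.5544 + 1.9488 + 4.5936
 = 7.332

7.332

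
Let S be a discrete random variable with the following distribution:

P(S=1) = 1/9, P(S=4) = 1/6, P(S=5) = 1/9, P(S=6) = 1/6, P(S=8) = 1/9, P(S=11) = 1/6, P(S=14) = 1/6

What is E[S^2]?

E[S^2] = Σ s^2·P(S=s)
 = 1·1/9 + 16·1/6 + 25·1/9 + 36·1/6 + 64·1/9 + 121·1/6 + 196·1/6
 = 1/9 + 8/3 + 25/9 + 6 + 64/9 + 121/6 + 98/3
 = 143/2

71.5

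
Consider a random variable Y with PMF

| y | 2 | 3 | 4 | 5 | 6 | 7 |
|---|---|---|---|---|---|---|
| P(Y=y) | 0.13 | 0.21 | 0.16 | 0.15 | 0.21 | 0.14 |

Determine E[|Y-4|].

E[|Y-4|] = Σ |y-4|·P(Y=y)
 = 2·0.13 + 1·0.21 + 0·0.16 + 1·0.15 + 2·0.21 + 3·0.14
 = 0.26 + 0.21 + 0 + 0.15 + 0.42 + 0.42
 = 1.46

1.46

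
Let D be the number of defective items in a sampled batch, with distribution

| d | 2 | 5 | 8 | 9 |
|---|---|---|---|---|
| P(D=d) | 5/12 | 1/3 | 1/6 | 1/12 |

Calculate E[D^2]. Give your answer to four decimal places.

27.4167

E[D^2] = Σ d^2·P(D=d)
 = 4·5/12 + 25·1/3 + 64·1/6 + 81·1/12
 = 5/3 + 25/3 + 32/3 + 27/4
 = 329/12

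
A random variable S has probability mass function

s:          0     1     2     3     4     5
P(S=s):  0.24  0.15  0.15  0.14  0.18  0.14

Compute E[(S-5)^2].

10.49

E[(S-5)^2] = Σ (s-5)^2·P(S=s)
 = 25·0.24 + 16·0.15 + 9·0.15 + 4·0.14 + 1·0.18 + 0·0.14
 = 6 + 2.4 + 1.35 + 0.56 + 0.18 + 0
 = 10.49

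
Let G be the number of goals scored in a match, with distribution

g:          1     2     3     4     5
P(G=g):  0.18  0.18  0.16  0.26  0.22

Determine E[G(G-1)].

E[G(G-1)] = Σ g(g-1)·P(G=g)
 = 0·0.18 + 2·0.18 + 6·0.16 + 12·0.26 + 20·0.22
 = 0 + 0.36 + 0.96 + 3.12 + 4.4
 = 8.84

8.84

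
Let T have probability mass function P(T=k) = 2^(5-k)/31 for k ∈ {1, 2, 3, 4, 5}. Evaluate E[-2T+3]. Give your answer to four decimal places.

-0.6774

E[-2T+3] = Σ (-2t+3)·P(T=t)
 = 1·16/31 + (-1)·8/31 + (-3)·4/31 + (-5)·2/31 + (-7)·1/31
 = 16/31 + (-8/31) + (-12/31) + (-10/31) + (-7/31)
 = -21/31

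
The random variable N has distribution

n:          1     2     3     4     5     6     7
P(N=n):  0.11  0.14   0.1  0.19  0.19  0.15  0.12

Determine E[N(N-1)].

16.5

E[N(N-1)] = Σ n(n-1)·P(N=n)
 = 0·0.11 + 2·0.14 + 6·0.1 + 12·0.19 + 20·0.19 + 30·0.15 + 42·0.12
 = 0 + 0.28 + 0.6 + 2.28 + 3.8 + 4.5 + 5.04
 = 16.5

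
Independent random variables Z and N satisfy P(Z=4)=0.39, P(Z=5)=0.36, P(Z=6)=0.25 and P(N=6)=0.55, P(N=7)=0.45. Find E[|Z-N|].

E[|Z-N|] = Σ_z Σ_n |z-n| · P(Z=z)P(N=n)
 = 2·0.2145 + 3·0.1755 + 1·0.198 + 2·0.162 + 0·0.1375 + 1·0.1125
 = 0.429 + 0.5265 + 0.198 + 0.324 + 0 + 0.1125
 = 1.59

1.59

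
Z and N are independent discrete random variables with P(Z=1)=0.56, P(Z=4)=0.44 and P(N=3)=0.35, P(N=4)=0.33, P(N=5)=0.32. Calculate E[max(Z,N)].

4.124

E[max(Z,N)] = Σ_z Σ_n max(z,n) · P(Z=z)P(N=n)
 = 3·0.196 + 4·0.1848 + 5·0.1792 + 4·0.154 + 4·0.1452 + 5·0.1408
 = 0.588 + 0.7392 + 0.896 + 0.616 + 0.5808 + 0.704
 = 4.124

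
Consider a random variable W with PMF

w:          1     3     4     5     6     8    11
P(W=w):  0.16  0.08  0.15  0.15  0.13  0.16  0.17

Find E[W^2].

E[W^2] = Σ w^2·P(W=w)
 = 1·0.16 + 9·0.08 + 16·0.15 + 25·0.15 + 36·0.13 + 64·0.16 + 121·0.17
 = 0.16 + 0.72 + 2.4 + 3.75 + 4.68 + 10.24 + 20.57
 = 42.52

42.52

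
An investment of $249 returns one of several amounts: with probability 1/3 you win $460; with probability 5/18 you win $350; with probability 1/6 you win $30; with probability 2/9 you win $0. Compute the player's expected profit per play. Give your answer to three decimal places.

6.556

E[payout] = 460·1/3 + 350·5/18 + 30·1/6 + 0·2/9
 = 460/3 + 875/9 + 5 + 0
 = 2300/9
Net = 2300/9 - 249 = 59/9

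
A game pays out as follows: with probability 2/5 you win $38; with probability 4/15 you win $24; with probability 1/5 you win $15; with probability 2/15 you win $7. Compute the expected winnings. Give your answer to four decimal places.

25.5333

E[payout] = 38·2/5 + 24·4/15 + 15·1/5 + 7·2/15
 = 76/5 + 32/5 + 3 + 14/15
 = 383/15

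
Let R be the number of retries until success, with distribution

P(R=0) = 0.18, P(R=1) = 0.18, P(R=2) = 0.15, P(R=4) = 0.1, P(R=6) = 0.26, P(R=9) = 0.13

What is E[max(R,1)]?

E[max(R,1)] = Σ max(r,1)·P(R=r)
 = 1·0.18 + 1·0.18 + 2·0.15 + 4·0.1 + 6·0.26 + 9·0.13
 = 0.18 + 0.18 + 0.3 + 0.4 + 1.56 + 1.17
 = 3.79

3.79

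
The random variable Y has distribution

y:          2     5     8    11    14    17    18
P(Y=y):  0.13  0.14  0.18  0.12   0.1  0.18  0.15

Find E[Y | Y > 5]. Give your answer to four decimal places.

13.5890

P(Y > 5) = 0.18 + 0.12 + 0.1 + 0.18 + 0.15 = 0.73.
E[Y | Y > 5] = [8·0.18 + 11·0.12 + 14·0.1 + 17·0.18 + 18·0.15] / 0.73
 = 9.92 / 0.73
 = 992/73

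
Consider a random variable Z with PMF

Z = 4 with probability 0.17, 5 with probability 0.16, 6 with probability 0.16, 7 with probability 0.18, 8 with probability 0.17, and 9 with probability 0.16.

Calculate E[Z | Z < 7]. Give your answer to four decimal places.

4.9796

P(Z < 7) = 0.17 + 0.16 + 0.16 = 0.49.
E[Z | Z < 7] = [4·0.17 + 5·0.16 + 6·0.16] / 0.49
 = 2.44 / 0.49
 = 244/49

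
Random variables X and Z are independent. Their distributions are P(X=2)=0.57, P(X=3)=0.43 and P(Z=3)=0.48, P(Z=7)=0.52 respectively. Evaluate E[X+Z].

7.51

E[X+Z] = Σ_x Σ_z (x+z) · P(X=x)P(Z=z)
 = 5·0.2736 + 9·0.2964 + 6·0.2064 + 10·0.2236
 = 1.368 + 2.6676 + 1.2384 + 2.236
 = 7.51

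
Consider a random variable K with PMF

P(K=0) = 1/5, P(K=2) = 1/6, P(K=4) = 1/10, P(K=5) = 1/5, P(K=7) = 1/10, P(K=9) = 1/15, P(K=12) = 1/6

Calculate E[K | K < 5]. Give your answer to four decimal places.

1.5714

P(K < 5) = 1/5 + 1/6 + 1/10 = 7/15.
E[K | K < 5] = [0·1/5 + 2·1/6 + 4·1/10] / (7/15)
 = 11/15 / (7/15)
 = 11/7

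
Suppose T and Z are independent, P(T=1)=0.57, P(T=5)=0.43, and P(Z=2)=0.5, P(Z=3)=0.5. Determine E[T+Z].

E[T+Z] = Σ_t Σ_z (t+z) · P(T=t)P(Z=z)
 = 3·0.285 + 4·0.285 + 7·0.215 + 8·0.215
 = 0.855 + 1.14 + 1.505 + 1.72
 = 5.22

5.22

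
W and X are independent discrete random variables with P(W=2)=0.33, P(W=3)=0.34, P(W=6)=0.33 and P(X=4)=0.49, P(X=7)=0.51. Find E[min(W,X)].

E[min(W,X)] = Σ_w Σ_x min(w,x) · P(W=w)P(X=x)
 = 2·0.1617 + 2·0.1683 + 3·0.1666 + 3·0.1734 + 4·0.1617 + 6·0.1683
 = 0.3234 + 0.3366 + 0.4998 + 0.5202 + 0.6468 + 1.0098
 = 3.3366

3.3366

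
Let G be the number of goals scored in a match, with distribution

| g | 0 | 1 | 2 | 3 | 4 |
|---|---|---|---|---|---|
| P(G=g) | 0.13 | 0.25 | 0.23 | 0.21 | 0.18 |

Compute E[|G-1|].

1.32

E[|G-1|] = Σ |g-1|·P(G=g)
 = 1·0.13 + 0·0.25 + 1·0.23 + 2·0.21 + 3·0.18
 = 0.13 + 0 + 0.23 + 0.42 + 0.54
 = 1.32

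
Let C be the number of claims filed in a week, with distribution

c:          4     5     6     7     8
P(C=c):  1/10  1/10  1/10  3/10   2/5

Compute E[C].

6.8

E[C] = Σ c·P(C=c)
 = 4·1/10 + 5·1/10 + 6·1/10 + 7·3/10 + 8·2/5
 = 2/5 + 1/2 + 3/5 + 21/10 + 16/5
 = 34/5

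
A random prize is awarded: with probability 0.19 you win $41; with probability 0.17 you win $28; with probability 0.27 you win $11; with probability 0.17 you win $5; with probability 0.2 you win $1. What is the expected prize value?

16.57

E[payout] = 41·0.19 + 28·0.17 + 11·0.27 + 5·0.17 + 1·0.2
 = 7.79 + 4.76 + 2.97 + 0.85 + 0.2
 = 16.57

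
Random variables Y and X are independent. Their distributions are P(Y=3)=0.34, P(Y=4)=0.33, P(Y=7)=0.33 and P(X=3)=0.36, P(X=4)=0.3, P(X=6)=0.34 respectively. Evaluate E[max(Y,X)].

5.3232

E[max(Y,X)] = Σ_y Σ_x max(y,x) · P(Y=y)P(X=x)
 = 3·0.1224 + 4·0.102 + 6·0.1156 + 4·0.1188 + 4·0.099 + 6·0.1122 + 7·0.1188 + 7·0.099 + 7·0.1122
 = 0.3672 + 0.408 + 0.6936 + 0.4752 + 0.396 + 0.6732 + 0.8316 + 0.693 + 0.7854
 = 5.3232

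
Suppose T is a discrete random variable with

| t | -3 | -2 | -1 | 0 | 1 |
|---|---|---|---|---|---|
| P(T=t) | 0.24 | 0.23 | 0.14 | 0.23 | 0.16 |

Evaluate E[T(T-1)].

E[T(T-1)] = Σ t(t-1)·P(T=t)
 = 12·0.24 + 6·0.23 + 2·0.14 + 0·0.23 + 0·0.16
 = 2.88 + 1.38 + 0.28 + 0 + 0
 = 4.54

4.54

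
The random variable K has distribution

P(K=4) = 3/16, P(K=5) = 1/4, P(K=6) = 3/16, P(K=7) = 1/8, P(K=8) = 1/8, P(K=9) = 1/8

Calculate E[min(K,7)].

5.75

E[min(K,7)] = Σ min(k,7)·P(K=k)
 = 4·3/16 + 5·1/4 + 6·3/16 + 7·1/8 + 7·1/8 + 7·1/8
 = 3/4 + 5/4 + 9/8 + 7/8 + 7/8 + 7/8
 = 23/4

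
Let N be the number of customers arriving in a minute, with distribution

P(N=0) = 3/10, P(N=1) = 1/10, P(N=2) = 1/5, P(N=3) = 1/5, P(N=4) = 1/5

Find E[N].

1.9

E[N] = Σ n·P(N=n)
 = 0·3/10 + 1·1/10 + 2·1/5 + 3·1/5 + 4·1/5
 = 0 + 1/10 + 2/5 + 3/5 + 4/5
 = 19/10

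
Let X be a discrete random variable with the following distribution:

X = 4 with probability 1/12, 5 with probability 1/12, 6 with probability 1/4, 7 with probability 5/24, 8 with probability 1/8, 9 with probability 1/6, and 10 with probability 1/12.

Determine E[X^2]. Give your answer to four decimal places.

E[X^2] = Σ x^2·P(X=x)
 = 16·1/12 + 25·1/12 + 36·1/4 + 49·5/24 + 64·1/8 + 81·1/6 + 100·1/12
 = 4/3 + 25/12 + 9 + 245/24 + 8 + 27/2 + 25/3
 = 1259/24

52.4583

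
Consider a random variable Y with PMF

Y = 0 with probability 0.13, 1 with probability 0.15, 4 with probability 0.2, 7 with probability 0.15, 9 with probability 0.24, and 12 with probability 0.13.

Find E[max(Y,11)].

E[max(Y,11)] = Σ max(y,11)·P(Y=y)
 = 11·0.13 + 11·0.15 + 11·0.2 + 11·0.15 + 11·0.24 + 12·0.13
 = 1.43 + 1.65 + 2.2 + 1.65 + 2.64 + 1.56
 = 11.13

11.13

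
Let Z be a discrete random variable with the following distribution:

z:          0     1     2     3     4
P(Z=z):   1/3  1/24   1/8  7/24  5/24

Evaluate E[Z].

E[Z] = Σ z·P(Z=z)
 = 0·1/3 + 1·1/24 + 2·1/8 + 3·7/24 + 4·5/24
 = 0 + 1/24 + 1/4 + 7/8 + 5/6
 = 2

2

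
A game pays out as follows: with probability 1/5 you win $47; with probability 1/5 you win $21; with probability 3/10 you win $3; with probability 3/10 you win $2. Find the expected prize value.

15.1

E[payout] = 47·1/5 + 21·1/5 + 3·3/10 + 2·3/10
 = 47/5 + 21/5 + 9/10 + 3/5
 = 151/10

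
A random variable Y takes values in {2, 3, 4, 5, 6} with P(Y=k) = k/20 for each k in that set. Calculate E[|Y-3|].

1.7

E[|Y-3|] = Σ |y-3|·P(Y=y)
 = 1·1/10 + 0·3/20 + 1·1/5 + 2·1/4 + 3·3/10
 = 1/10 + 0 + 1/5 + 1/2 + 9/10
 = 17/10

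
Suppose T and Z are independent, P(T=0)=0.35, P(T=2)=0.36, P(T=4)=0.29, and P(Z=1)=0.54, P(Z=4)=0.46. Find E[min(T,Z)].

1.2158

E[min(T,Z)] = Σ_t Σ_z min(t,z) · P(T=t)P(Z=z)
 = 0·0.189 + 0·0.161 + 1·0.1944 + 2·0.1656 + 1·0.1566 + 4·0.1334
 = 0 + 0 + 0.1944 + 0.3312 + 0.1566 + 0.5336
 = 1.2158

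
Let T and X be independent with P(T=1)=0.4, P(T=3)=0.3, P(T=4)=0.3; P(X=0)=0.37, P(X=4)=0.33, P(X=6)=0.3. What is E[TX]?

7.8

E[TX] = Σ_t Σ_x tx · P(T=t)P(X=x)
 = 0·0.148 + 4·0.132 + 6·0.12 + 0·0.111 + 12·0.099 + 18·0.09 + 0·0.111 + 16·0.099 + 24·0.09
 = 0 + 0.528 + 0.72 + 0 + 1.188 + 1.62 + 0 + 1.584 + 2.16
 = 7.8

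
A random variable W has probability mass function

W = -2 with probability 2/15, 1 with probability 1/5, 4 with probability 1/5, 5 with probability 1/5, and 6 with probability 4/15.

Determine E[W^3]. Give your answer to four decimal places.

94.5333

E[W^3] = Σ w^3·P(W=w)
 = (-8)·2/15 + 1·1/5 + 64·1/5 + 125·1/5 + 216·4/15
 = (-16/15) + 1/5 + 64/5 + 25 + 288/5
 = 1418/15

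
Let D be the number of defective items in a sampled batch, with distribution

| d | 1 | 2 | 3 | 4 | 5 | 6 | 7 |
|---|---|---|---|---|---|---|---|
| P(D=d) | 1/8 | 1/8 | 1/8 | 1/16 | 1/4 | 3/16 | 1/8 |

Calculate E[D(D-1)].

E[D(D-1)] = Σ d(d-1)·P(D=d)
 = 0·1/8 + 2·1/8 + 6·1/8 + 12·1/16 + 20·1/4 + 30·3/16 + 42·1/8
 = 0 + 1/4 + 3/4 + 3/4 + 5 + 45/8 + 21/4
 = 141/8

17.625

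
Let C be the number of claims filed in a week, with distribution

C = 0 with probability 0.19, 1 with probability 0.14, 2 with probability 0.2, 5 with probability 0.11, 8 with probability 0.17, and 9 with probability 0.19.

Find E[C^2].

29.96

E[C^2] = Σ c^2·P(C=c)
 = 0·0.19 + 1·0.14 + 4·0.2 + 25·0.11 + 64·0.17 + 81·0.19
 = 0 + 0.14 + 0.8 + 2.75 + 10.88 + 15.39
 = 29.96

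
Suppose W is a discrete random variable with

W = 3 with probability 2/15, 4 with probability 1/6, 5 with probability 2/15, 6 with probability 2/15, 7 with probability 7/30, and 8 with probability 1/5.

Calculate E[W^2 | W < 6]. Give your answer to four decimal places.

P(W < 6) = 2/15 + 1/6 + 2/15 = 13/30.
E[W^2 | W < 6] = [9·2/15 + 16·1/6 + 25·2/15] / (13/30)
 = 36/5 / (13/30)
 = 216/13

16.6154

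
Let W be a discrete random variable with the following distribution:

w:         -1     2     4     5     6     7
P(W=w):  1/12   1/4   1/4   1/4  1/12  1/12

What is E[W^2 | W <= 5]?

13.6

P(W <= 5) = 1/12 + 1/4 + 1/4 + 1/4 = 5/6.
E[W^2 | W <= 5] = [1·1/12 + 4·1/4 + 16·1/4 + 25·1/4] / (5/6)
 = 34/3 / (5/6)
 = 68/5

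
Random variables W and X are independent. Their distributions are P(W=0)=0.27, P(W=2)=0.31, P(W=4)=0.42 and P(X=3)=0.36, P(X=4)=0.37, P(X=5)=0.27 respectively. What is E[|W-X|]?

E[|W-X|] = Σ_w Σ_x |w-x| · P(W=w)P(X=x)
 = 3·0.0972 + 4·0.0999 + 5·0.0729 + 1·0.1116 + 2·0.1147 + 3·0.0837 + 1·0.1512 + 0·0.1554 + 1·0.1134
 = 0.2916 + 0.3996 + 0.3645 + 0.1116 + 0.2294 + 0.2511 + 0.1512 + 0 + 0.1134
 = 1.9124

1.9124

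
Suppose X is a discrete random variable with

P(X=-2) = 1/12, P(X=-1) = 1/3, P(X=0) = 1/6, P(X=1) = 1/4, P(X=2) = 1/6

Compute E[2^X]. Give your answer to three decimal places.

E[2^X] = Σ 2^x·P(X=x)
 = 1/4·1/12 + 1/2·1/3 + 1·1/6 + 2·1/4 + 4·1/6
 = 1/48 + 1/6 + 1/6 + 1/2 + 2/3
 = 73/48

1.521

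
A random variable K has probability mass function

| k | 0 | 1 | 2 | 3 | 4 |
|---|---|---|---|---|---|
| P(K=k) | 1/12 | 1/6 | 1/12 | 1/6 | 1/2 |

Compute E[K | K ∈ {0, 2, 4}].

P(K ∈ {0, 2, 4}) = 1/12 + 1/12 + 1/2 = 2/3.
E[K | K ∈ {0, 2, 4}] = [0·1/12 + 2·1/12 + 4·1/2] / (2/3)
 = 13/6 / (2/3)
 = 13/4

3.25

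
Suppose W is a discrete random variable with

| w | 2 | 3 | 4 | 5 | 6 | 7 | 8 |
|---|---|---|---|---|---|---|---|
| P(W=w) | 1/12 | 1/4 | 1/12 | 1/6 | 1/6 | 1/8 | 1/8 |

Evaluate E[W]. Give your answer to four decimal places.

4.9583

E[W] = Σ w·P(W=w)
 = 2·1/12 + 3·1/4 + 4·1/12 + 5·1/6 + 6·1/6 + 7·1/8 + 8·1/8
 = 1/6 + 3/4 + 1/3 + 5/6 + 1 + 7/8 + 1
 = 119/24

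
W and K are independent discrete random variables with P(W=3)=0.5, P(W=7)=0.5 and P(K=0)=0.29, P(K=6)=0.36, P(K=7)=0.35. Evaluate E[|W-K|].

E[|W-K|] = Σ_w Σ_k |w-k| · P(W=w)P(K=k)
 = 3·0.145 + 3·0.18 + 4·0.175 + 7·0.145 + 1·0.18 + 0·0.175
 = 0.435 + 0.54 + 0.7 + 1.015 + 0.18 + 0
 = 2.87

2.87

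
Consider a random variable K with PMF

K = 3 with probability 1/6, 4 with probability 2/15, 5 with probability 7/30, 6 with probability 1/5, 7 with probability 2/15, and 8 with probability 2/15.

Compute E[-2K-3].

-13.8

E[-2K-3] = Σ (-2k-3)·P(K=k)
 = (-9)·1/6 + (-11)·2/15 + (-13)·7/30 + (-15)·1/5 + (-17)·2/15 + (-19)·2/15
 = (-3/2) + (-22/15) + (-91/30) + (-3) + (-34/15) + (-38/15)
 = -69/5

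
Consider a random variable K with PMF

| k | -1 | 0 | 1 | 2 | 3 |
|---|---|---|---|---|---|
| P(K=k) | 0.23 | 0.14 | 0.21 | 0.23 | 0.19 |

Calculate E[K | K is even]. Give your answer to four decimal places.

P(K is even) = 0.14 + 0.23 = 0.37.
E[K | K is even] = [0·0.14 + 2·0.23] / 0.37
 = 0.46 / 0.37
 = 46/37

1.2432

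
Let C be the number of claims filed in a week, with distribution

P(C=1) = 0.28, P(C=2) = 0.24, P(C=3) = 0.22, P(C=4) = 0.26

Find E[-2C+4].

E[-2C+4] = Σ (-2c+4)·P(C=c)
 = 2·0.28 + 0·0.24 + (-2)·0.22 + (-4)·0.26
 = 0.56 + 0 + (-0.44) + (-1.04)
 = -0.92

-0.92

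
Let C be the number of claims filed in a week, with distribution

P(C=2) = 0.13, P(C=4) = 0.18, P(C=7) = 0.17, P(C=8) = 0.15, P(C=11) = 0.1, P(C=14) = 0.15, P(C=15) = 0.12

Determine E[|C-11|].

4.49

E[|C-11|] = Σ |c-11|·P(C=c)
 = 9·0.13 + 7·0.18 + 4·0.17 + 3·0.15 + 0·0.1 + 3·0.15 + 4·0.12
 = 1.17 + 1.26 + 0.68 + 0.45 + 0 + 0.45 + 0.48
 = 4.49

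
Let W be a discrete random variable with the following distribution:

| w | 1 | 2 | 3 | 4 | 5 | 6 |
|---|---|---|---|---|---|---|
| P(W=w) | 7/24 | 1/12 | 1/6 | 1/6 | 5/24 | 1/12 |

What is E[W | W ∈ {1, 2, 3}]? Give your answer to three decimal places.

1.769

P(W ∈ {1, 2, 3}) = 7/24 + 1/12 + 1/6 = 13/24.
E[W | W ∈ {1, 2, 3}] = [1·7/24 + 2·1/12 + 3·1/6] / (13/24)
 = 23/24 / (13/24)
 = 23/13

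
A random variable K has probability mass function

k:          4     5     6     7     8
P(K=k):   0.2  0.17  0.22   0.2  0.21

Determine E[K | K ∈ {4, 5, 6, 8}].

5.8125

P(K ∈ {4, 5, 6, 8}) = 0.2 + 0.17 + 0.22 + 0.21 = 0.8.
E[K | K ∈ {4, 5, 6, 8}] = [4·0.2 + 5·0.17 + 6·0.22 + 8·0.21] / 0.8
 = 4.65 / 0.8
 = 93/16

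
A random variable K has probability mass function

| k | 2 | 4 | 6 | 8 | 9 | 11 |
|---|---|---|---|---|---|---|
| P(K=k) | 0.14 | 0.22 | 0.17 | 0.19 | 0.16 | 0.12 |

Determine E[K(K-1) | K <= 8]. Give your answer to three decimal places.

25.917

P(K <= 8) = 0.14 + 0.22 + 0.17 + 0.19 = 0.72.
E[K(K-1) | K <= 8] = [2·0.14 + 12·0.22 + 30·0.17 + 56·0.19] / 0.72
 = 18.66 / 0.72
 = 311/12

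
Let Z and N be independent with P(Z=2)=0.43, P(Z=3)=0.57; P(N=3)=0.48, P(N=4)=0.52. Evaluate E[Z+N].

6.09

E[Z+N] = Σ_z Σ_n (z+n) · P(Z=z)P(N=n)
 = 5·0.2064 + 6·0.2236 + 6·0.2736 + 7·0.2964
 = 1.032 + 1.3416 + 1.6416 + 2.0748
 = 6.09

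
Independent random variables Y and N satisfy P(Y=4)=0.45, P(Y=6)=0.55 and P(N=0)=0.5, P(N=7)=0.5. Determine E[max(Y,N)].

E[max(Y,N)] = Σ_y Σ_n max(y,n) · P(Y=y)P(N=n)
 = 4·0.225 + 7·0.225 + 6·0.275 + 7·0.275
 = 0.9 + 1.575 + 1.65 + 1.925
 = 6.05

6.05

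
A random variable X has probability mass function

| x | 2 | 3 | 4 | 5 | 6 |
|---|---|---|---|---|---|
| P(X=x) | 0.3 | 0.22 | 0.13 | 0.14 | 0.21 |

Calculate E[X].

3.74

E[X] = Σ x·P(X=x)
 = 2·0.3 + 3·0.22 + 4·0.13 + 5·0.14 + 6·0.21
 = 0.6 + 0.66 + 0.52 + 0.7 + 1.26
 = 3.74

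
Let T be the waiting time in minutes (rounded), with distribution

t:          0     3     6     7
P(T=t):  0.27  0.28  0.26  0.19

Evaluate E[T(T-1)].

E[T(T-1)] = Σ t(t-1)·P(T=t)
 = 0·0.27 + 6·0.28 + 30·0.26 + 42·0.19
 = 0 + 1.68 + 7.8 + 7.98
 = 17.46

17.46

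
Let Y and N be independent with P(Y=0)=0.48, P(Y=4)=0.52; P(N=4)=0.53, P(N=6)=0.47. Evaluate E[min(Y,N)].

E[min(Y,N)] = Σ_y Σ_n min(y,n) · P(Y=y)P(N=n)
 = 0·0.2544 + 0·0.2256 + 4·0.2756 + 4·0.2444
 = 0 + 0 + 1.1024 + 0.9776
 = 2.08

2.08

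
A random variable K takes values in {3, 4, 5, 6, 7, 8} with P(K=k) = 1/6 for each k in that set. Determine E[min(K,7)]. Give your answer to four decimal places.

E[min(K,7)] = Σ min(k,7)·P(K=k)
 = 3·1/6 + 4·1/6 + 5·1/6 + 6·1/6 + 7·1/6 + 7·1/6
 = 1/2 + 2/3 + 5/6 + 1 + 7/6 + 7/6
 = 16/3

5.3333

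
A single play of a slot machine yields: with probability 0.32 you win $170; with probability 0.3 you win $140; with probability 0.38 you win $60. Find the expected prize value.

119.2

E[payout] = 170·0.32 + 140·0.3 + 60·0.38
 = 54.4 + 42 + 22.8
 = 119.2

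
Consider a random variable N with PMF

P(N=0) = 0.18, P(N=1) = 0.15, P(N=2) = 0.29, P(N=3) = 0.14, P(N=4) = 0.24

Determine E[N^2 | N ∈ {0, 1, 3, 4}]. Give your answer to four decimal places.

7.3944

P(N ∈ {0, 1, 3, 4}) = 0.18 + 0.15 + 0.14 + 0.24 = 0.71.
E[N^2 | N ∈ {0, 1, 3, 4}] = [0·0.18 + 1·0.15 + 9·0.14 + 16·0.24] / 0.71
 = 5.25 / 0.71
 = 525/71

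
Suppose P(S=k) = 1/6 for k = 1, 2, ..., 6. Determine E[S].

3.5

E[S] = Σ s·P(S=s)
 = 1·1/6 + 2·1/6 + 3·1/6 + 4·1/6 + 5·1/6 + 6·1/6
 = 1/6 + 1/3 + 1/2 + 2/3 + 5/6 + 1
 = 7/2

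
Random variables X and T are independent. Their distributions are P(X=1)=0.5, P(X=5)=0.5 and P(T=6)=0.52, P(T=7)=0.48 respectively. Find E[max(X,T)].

6.48

E[max(X,T)] = Σ_x Σ_t max(x,t) · P(X=x)P(T=t)
 = 6·0.26 + 7·0.24 + 6·0.26 + 7·0.24
 = 1.56 + 1.68 + 1.56 + 1.68
 = 6.48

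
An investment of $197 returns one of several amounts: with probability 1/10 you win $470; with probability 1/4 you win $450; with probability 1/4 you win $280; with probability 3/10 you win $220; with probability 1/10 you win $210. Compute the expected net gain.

119.5

E[payout] = 470·1/10 + 450·1/4 + 280·1/4 + 220·3/10 + 210·1/10
 = 47 + 225/2 + 70 + 66 + 21
 = 633/2
Net = 633/2 - 197 = 239/2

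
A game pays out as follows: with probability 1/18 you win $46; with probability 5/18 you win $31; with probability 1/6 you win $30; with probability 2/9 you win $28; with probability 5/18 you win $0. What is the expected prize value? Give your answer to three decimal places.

E[payout] = 46·1/18 + 31·5/18 + 30·1/6 + 28·2/9 + 0·5/18
 = 23/9 + 155/18 + 5 + 56/9 + 0
 = 403/18

22.389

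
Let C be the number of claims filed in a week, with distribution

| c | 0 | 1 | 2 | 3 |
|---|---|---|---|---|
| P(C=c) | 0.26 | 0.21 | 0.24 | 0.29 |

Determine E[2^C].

3.96

E[2^C] = Σ 2^c·P(C=c)
 = 1·0.26 + 2·0.21 + 4·0.24 + 8·0.29
 = 0.26 + 0.42 + 0.96 + 2.32
 = 3.96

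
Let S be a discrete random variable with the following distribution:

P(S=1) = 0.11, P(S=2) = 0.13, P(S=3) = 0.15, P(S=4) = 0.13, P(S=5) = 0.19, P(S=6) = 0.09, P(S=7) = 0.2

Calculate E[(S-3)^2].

5.47

E[(S-3)^2] = Σ (s-3)^2·P(S=s)
 = 4·0.11 + 1·0.13 + 0·0.15 + 1·0.13 + 4·0.19 + 9·0.09 + 16·0.2
 = 0.44 + 0.13 + 0 + 0.13 + 0.76 + 0.81 + 3.2
 = 5.47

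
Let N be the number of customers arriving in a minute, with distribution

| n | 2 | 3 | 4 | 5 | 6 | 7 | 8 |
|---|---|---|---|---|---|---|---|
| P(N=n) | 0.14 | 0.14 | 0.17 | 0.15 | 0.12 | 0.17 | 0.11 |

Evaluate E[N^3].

E[N^3] = Σ n^3·P(N=n)
 = 8·0.14 + 27·0.14 + 64·0.17 + 125·0.15 + 216·0.12 + 343·0.17 + 512·0.11
 = 1.12 + 3.78 + 10.88 + 18.75 + 25.92 + 58.31 + 56.32
 = 175.08

175.08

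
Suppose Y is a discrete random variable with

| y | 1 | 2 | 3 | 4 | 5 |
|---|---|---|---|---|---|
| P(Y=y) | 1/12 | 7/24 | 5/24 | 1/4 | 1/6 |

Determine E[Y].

E[Y] = Σ y·P(Y=y)
 = 1·1/12 + 2·7/24 + 3·5/24 + 4·1/4 + 5·1/6
 = 1/12 + 7/12 + 5/8 + 1 + 5/6
 = 25/8

3.125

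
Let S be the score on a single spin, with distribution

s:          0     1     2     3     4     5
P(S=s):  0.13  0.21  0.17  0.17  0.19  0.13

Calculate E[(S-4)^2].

4.95

E[(S-4)^2] = Σ (s-4)^2·P(S=s)
 = 16·0.13 + 9·0.21 + 4·0.17 + 1·0.17 + 0·0.19 + 1·0.13
 = 2.08 + 1.89 + 0.68 + 0.17 + 0 + 0.13
 = 4.95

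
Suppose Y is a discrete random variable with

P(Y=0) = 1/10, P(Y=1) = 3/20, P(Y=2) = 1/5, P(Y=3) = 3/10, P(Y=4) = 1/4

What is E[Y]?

2.45

E[Y] = Σ y·P(Y=y)
 = 0·1/10 + 1·3/20 + 2·1/5 + 3·3/10 + 4·1/4
 = 0 + 3/20 + 2/5 + 9/10 + 1
 = 49/20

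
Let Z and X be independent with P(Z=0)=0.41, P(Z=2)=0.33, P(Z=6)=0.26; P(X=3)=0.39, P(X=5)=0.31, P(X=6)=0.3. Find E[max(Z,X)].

4.9048

E[max(Z,X)] = Σ_z Σ_x max(z,x) · P(Z=z)P(X=x)
 = 3·0.1599 + 5·0.1271 + 6·0.123 + 3·0.1287 + 5·0.1023 + 6·0.099 + 6·0.1014 + 6·0.0806 + 6·0.078
 = 0.4797 + 0.6355 + 0.738 + 0.3861 + 0.5115 + 0.594 + 0.6084 + 0.4836 + 0.468
 = 4.9048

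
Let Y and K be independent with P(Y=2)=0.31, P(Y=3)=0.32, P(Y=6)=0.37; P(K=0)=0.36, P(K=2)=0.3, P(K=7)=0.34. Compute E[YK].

E[YK] = Σ_y Σ_k yk · P(Y=y)P(K=k)
 = 0·0.1116 + 4·0.093 + 14·0.1054 + 0·0.1152 + 6·0.096 + 21·0.1088 + 0·0.1332 + 12·0.111 + 42·0.1258
 = 0 + 0.372 + 1.4756 + 0 + 0.576 + 2.2848 + 0 + 1.332 + 5.2836
 = 11.324

11.324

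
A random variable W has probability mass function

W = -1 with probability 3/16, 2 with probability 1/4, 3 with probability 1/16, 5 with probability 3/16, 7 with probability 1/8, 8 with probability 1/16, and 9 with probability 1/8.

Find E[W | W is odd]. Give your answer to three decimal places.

4.273

P(W is odd) = 3/16 + 1/16 + 3/16 + 1/8 + 1/8 = 11/16.
E[W | W is odd] = [(-1)·3/16 + 3·1/16 + 5·3/16 + 7·1/8 + 9·1/8] / (11/16)
 = 47/16 / (11/16)
 = 47/11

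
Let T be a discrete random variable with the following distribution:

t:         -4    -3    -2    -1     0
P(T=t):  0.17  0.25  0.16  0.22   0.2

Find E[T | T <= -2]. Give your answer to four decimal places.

-3.0172

P(T <= -2) = 0.17 + 0.25 + 0.16 = 0.58.
E[T | T <= -2] = [(-4)·0.17 + (-3)·0.25 + (-2)·0.16] / 0.58
 = -1.75 / 0.58
 = -175/58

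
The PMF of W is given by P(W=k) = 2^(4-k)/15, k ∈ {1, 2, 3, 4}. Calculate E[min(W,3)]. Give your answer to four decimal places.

1.6667

E[min(W,3)] = Σ min(w,3)·P(W=w)
 = 1·8/15 + 2·4/15 + 3·2/15 + 3·1/15
 = 8/15 + 8/15 + 2/5 + 1/5
 = 5/3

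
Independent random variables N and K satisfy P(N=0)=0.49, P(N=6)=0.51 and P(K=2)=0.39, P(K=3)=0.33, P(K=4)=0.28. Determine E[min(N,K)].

1.4739

E[min(N,K)] = Σ_n Σ_k min(n,k) · P(N=n)P(K=k)
 = 0·0.1911 + 0·0.1617 + 0·0.1372 + 2·0.1989 + 3·0.1683 + 4·0.1428
 = 0 + 0 + 0 + 0.3978 + 0.5049 + 0.5712
 = 1.4739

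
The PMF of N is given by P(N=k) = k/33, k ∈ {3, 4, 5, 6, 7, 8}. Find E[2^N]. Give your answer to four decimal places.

E[2^N] = Σ 2^n·P(N=n)
 = 8·1/11 + 16·4/33 + 32·5/33 + 64·2/11 + 128·7/33 + 256·8/33
 = 8/11 + 64/33 + 160/33 + 128/11 + 896/33 + 2048/33
 = 1192/11

108.3636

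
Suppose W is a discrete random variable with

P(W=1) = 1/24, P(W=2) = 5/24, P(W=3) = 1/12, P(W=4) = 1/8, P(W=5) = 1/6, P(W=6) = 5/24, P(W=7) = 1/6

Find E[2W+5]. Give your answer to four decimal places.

E[2W+5] = Σ (2w+5)·P(W=w)
 = 7·1/24 + 9·5/24 + 11·1/12 + 13·1/8 + 15·1/6 + 17·5/24 + 19·1/6
 = 7/24 + 15/8 + 11/12 + 13/8 + 5/2 + 85/24 + 19/6
 = 167/12

13.9167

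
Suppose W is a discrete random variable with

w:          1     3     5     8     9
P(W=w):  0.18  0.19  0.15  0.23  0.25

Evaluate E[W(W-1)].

E[W(W-1)] = Σ w(w-1)·P(W=w)
 = 0·0.18 + 6·0.19 + 20·0.15 + 56·0.23 + 72·0.25
 = 0 + 1.14 + 3 + 12.88 + 18
 = 35.02

35.02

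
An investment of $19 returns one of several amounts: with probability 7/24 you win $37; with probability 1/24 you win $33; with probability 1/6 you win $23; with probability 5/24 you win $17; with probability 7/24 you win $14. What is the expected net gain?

E[payout] = 37·7/24 + 33·1/24 + 23·1/6 + 17·5/24 + 14·7/24
 = 259/24 + 11/8 + 23/6 + 85/24 + 49/12
 = 189/8
Net = 189/8 - 19 = 37/8

4.625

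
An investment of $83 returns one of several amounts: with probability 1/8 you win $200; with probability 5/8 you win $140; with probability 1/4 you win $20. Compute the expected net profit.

E[payout] = 200·1/8 + 140·5/8 + 20·1/4
 = 25 + 175/2 + 5
 = 235/2
Net = 235/2 - 83 = 69/2

34.5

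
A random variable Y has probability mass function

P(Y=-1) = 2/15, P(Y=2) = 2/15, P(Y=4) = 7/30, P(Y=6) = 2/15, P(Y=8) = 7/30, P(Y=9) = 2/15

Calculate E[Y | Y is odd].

P(Y is odd) = 2/15 + 2/15 = 4/15.
E[Y | Y is odd] = [(-1)·2/15 + 9·2/15] / (4/15)
 = 16/15 / (4/15)
 = 4

4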